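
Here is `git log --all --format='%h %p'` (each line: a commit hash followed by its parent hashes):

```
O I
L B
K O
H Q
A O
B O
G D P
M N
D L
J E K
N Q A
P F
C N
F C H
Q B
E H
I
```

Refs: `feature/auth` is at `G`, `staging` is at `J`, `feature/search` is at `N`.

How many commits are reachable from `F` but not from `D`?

6

Reachable from F: {A, B, C, F, H, I, N, O, Q}.
Reachable from D: {B, D, I, L, O}.
In F's history but not D's: {A, C, F, H, N, Q} — 6 commits.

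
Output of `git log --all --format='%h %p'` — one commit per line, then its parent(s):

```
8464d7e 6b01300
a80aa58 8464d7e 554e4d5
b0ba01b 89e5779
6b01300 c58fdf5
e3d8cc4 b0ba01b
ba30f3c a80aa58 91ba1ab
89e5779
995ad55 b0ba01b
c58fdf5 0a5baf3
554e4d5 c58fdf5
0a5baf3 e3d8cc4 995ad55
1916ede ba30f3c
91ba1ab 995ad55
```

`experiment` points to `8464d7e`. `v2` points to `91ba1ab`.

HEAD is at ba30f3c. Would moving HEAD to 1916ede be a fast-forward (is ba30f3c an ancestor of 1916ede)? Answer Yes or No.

Yes

A fast-forward from ba30f3c to 1916ede is possible iff ba30f3c is an ancestor of 1916ede.
Ancestors of 1916ede: {0a5baf3, 1916ede, 554e4d5, 6b01300, 8464d7e, 89e5779, 91ba1ab, 995ad55, a80aa58, b0ba01b, ba30f3c, c58fdf5, e3d8cc4}.
ba30f3c is among them, so fast-forward is possible.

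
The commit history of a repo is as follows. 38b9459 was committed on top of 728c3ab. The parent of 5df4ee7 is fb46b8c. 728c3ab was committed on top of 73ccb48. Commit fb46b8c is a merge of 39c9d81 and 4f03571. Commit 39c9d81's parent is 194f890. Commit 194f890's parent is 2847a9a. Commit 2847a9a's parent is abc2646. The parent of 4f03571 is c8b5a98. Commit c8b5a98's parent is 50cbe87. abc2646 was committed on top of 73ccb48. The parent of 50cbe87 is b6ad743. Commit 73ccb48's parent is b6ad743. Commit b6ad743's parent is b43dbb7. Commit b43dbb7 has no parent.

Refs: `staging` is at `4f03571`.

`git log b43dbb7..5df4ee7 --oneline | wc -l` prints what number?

11

Reachable from 5df4ee7: {194f890, 2847a9a, 39c9d81, 4f03571, 50cbe87, 5df4ee7, 73ccb48, abc2646, b43dbb7, b6ad743, c8b5a98, fb46b8c}.
Reachable from b43dbb7: {b43dbb7}.
In 5df4ee7's history but not b43dbb7's: {194f890, 2847a9a, 39c9d81, 4f03571, 50cbe87, 5df4ee7, 73ccb48, abc2646, b6ad743, c8b5a98, fb46b8c} — 11 commits.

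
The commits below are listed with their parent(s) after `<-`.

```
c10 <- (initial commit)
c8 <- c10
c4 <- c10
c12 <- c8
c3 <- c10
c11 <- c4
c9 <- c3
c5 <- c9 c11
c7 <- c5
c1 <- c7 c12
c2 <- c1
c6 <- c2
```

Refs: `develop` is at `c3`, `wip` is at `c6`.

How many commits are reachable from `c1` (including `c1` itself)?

10

Walking parent pointers from c1: reachable set = {c1, c10, c11, c12, c3, c4, c5, c7, c8, c9}.
That is 10 commits.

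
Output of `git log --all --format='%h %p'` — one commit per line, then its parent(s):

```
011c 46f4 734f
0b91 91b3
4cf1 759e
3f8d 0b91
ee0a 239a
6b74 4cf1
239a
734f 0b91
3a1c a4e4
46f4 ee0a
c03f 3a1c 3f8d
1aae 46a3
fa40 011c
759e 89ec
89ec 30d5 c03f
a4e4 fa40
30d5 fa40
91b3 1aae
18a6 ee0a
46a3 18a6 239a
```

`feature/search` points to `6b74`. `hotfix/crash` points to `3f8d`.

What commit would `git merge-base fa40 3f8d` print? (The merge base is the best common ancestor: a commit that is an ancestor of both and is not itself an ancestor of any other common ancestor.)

0b91

Ancestors of fa40: {011c, 0b91, 18a6, 1aae, 239a, 46a3, 46f4, 734f, 91b3, ee0a, fa40}.
Ancestors of 3f8d: {0b91, 18a6, 1aae, 239a, 3f8d, 46a3, 91b3, ee0a}.
Common ancestors: {0b91, 18a6, 1aae, 239a, 46a3, 91b3, ee0a}.
Among these, 0b91 is not an ancestor of any other common ancestor — it is the merge base.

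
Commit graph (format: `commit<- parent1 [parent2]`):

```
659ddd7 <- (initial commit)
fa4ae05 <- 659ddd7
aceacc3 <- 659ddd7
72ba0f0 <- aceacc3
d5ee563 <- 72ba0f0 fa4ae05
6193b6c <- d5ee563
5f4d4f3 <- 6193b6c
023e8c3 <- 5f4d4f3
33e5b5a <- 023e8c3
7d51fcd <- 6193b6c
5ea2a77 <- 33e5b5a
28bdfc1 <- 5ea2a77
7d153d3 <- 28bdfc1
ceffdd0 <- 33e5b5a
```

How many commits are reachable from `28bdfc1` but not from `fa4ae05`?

Reachable from 28bdfc1: {023e8c3, 28bdfc1, 33e5b5a, 5ea2a77, 5f4d4f3, 6193b6c, 659ddd7, 72ba0f0, aceacc3, d5ee563, fa4ae05}.
Reachable from fa4ae05: {659ddd7, fa4ae05}.
In 28bdfc1's history but not fa4ae05's: {023e8c3, 28bdfc1, 33e5b5a, 5ea2a77, 5f4d4f3, 6193b6c, 72ba0f0, aceacc3, d5ee563} — 9 commits.

9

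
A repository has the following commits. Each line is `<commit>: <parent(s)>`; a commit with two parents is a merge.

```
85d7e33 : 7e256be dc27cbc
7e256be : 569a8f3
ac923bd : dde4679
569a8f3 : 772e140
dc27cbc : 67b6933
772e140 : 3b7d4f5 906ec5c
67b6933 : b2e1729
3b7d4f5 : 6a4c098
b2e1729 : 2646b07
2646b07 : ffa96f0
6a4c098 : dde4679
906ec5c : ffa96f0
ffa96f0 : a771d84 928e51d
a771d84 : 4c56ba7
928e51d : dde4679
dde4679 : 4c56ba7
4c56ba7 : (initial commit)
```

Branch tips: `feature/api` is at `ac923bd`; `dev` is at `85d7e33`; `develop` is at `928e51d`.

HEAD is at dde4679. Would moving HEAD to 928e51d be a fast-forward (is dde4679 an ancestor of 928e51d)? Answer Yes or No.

Yes

A fast-forward from dde4679 to 928e51d is possible iff dde4679 is an ancestor of 928e51d.
Ancestors of 928e51d: {4c56ba7, 928e51d, dde4679}.
dde4679 is among them, so fast-forward is possible.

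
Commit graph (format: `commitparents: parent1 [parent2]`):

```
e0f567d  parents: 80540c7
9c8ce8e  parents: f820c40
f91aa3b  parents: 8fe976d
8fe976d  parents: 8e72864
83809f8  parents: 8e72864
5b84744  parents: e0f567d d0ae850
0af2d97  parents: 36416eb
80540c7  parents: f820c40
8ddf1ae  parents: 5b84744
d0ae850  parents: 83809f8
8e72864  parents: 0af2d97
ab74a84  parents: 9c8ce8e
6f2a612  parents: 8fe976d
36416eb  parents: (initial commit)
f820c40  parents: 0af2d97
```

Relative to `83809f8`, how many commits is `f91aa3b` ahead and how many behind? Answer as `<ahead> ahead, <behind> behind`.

2 ahead, 1 behind

Reachable from f91aa3b: {0af2d97, 36416eb, 8e72864, 8fe976d, f91aa3b}.
Reachable from 83809f8: {0af2d97, 36416eb, 83809f8, 8e72864}.
Only in f91aa3b's history (ahead): {8fe976d, f91aa3b} — 2.
Only in 83809f8's history (behind): {83809f8} — 1.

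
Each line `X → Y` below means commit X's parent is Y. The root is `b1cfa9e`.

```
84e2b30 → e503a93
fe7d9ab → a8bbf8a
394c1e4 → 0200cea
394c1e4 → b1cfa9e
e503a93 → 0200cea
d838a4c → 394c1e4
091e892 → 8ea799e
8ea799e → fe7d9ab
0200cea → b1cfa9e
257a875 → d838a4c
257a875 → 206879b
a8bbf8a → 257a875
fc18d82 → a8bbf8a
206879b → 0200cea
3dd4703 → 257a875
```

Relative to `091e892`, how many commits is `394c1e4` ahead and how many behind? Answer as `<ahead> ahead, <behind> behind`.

0 ahead, 7 behind

Reachable from 394c1e4: {0200cea, 394c1e4, b1cfa9e}.
Reachable from 091e892: {0200cea, 091e892, 206879b, 257a875, 394c1e4, 8ea799e, a8bbf8a, b1cfa9e, d838a4c, fe7d9ab}.
Only in 394c1e4's history (ahead): {} — 0.
Only in 091e892's history (behind): {091e892, 206879b, 257a875, 8ea799e, a8bbf8a, d838a4c, fe7d9ab} — 7.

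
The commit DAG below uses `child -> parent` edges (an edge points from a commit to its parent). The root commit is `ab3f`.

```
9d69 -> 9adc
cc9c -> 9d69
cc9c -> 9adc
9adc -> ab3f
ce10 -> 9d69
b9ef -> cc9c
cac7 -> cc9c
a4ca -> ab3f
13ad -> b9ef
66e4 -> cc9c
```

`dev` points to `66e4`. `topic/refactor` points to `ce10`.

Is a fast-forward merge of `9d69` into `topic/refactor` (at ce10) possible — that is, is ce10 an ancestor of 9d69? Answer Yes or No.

A fast-forward from ce10 to 9d69 is possible iff ce10 is an ancestor of 9d69.
Ancestors of 9d69: {9adc, 9d69, ab3f}.
ce10 is not among them, so fast-forward is not possible.

No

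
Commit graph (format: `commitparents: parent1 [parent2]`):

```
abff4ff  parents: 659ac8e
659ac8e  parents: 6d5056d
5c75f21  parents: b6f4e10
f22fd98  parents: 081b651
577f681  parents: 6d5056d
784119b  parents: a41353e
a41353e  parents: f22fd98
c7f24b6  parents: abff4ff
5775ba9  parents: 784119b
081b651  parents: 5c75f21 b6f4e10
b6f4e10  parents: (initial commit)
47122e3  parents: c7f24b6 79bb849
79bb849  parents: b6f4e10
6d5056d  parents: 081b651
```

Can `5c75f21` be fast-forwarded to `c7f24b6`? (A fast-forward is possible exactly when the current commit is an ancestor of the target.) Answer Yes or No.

Yes

A fast-forward from 5c75f21 to c7f24b6 is possible iff 5c75f21 is an ancestor of c7f24b6.
Ancestors of c7f24b6: {081b651, 5c75f21, 659ac8e, 6d5056d, abff4ff, b6f4e10, c7f24b6}.
5c75f21 is among them, so fast-forward is possible.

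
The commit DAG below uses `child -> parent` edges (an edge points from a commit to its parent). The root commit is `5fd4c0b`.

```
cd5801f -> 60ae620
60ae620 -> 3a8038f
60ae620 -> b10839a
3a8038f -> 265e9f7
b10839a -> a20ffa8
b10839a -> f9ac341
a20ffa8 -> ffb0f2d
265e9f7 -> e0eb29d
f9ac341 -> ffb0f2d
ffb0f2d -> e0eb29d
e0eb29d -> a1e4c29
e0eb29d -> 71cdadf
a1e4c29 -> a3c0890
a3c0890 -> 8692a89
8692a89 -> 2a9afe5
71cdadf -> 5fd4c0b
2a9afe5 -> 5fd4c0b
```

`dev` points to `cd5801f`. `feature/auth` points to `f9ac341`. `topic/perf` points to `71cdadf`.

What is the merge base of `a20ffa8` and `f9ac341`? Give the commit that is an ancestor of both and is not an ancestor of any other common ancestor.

Ancestors of a20ffa8: {2a9afe5, 5fd4c0b, 71cdadf, 8692a89, a1e4c29, a20ffa8, a3c0890, e0eb29d, ffb0f2d}.
Ancestors of f9ac341: {2a9afe5, 5fd4c0b, 71cdadf, 8692a89, a1e4c29, a3c0890, e0eb29d, f9ac341, ffb0f2d}.
Common ancestors: {2a9afe5, 5fd4c0b, 71cdadf, 8692a89, a1e4c29, a3c0890, e0eb29d, ffb0f2d}.
Among these, ffb0f2d is not an ancestor of any other common ancestor — it is the merge base.

ffb0f2d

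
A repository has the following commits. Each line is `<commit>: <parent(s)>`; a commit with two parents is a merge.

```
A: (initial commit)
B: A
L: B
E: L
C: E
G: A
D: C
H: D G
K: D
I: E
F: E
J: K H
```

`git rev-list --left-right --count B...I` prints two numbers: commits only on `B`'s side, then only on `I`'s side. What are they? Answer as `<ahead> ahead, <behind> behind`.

Reachable from B: {A, B}.
Reachable from I: {A, B, E, I, L}.
Only in B's history (ahead): {} — 0.
Only in I's history (behind): {E, I, L} — 3.

0 ahead, 3 behind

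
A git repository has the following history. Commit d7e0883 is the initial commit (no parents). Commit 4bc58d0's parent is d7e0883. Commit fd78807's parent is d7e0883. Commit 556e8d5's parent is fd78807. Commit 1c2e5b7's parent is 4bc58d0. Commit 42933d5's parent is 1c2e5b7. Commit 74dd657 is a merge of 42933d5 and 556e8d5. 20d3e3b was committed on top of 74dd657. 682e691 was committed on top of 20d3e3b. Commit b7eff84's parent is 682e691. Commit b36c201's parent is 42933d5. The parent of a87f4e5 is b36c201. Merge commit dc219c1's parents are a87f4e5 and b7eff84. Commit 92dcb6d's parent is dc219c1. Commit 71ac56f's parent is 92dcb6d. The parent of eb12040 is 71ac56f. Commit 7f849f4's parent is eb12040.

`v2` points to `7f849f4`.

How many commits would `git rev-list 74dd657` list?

Walking parent pointers from 74dd657: reachable set = {1c2e5b7, 42933d5, 4bc58d0, 556e8d5, 74dd657, d7e0883, fd78807}.
That is 7 commits.

7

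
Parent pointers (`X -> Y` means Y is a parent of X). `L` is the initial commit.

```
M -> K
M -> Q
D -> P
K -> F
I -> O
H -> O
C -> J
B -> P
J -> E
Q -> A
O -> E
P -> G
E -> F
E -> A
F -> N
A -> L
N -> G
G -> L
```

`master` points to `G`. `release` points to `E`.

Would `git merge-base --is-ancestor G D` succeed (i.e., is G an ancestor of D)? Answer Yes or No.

Yes

Ancestors of D (commits reachable by following parents): {D, G, L, P}.
G is in that set, so it is an ancestor of D.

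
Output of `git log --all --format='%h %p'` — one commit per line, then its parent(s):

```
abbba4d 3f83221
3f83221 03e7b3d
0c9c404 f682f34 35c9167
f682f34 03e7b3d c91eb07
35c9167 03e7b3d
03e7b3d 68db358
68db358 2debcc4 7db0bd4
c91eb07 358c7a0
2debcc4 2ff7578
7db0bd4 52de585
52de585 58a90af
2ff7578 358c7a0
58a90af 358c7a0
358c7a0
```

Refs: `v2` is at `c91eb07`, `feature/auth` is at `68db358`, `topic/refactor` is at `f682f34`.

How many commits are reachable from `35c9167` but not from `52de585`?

Reachable from 35c9167: {03e7b3d, 2debcc4, 2ff7578, 358c7a0, 35c9167, 52de585, 58a90af, 68db358, 7db0bd4}.
Reachable from 52de585: {358c7a0, 52de585, 58a90af}.
In 35c9167's history but not 52de585's: {03e7b3d, 2debcc4, 2ff7578, 35c9167, 68db358, 7db0bd4} — 6 commits.

6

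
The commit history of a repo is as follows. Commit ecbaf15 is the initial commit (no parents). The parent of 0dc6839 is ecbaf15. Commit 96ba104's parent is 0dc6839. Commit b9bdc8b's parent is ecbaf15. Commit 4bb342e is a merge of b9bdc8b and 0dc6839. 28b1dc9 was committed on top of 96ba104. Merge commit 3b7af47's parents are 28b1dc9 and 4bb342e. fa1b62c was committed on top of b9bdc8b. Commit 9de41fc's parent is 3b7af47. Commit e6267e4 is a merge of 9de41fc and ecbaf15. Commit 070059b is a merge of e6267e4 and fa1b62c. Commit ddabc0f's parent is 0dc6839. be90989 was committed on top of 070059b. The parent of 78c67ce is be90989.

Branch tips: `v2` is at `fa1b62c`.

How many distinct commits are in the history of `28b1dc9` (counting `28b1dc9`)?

Walking parent pointers from 28b1dc9: reachable set = {0dc6839, 28b1dc9, 96ba104, ecbaf15}.
That is 4 commits.

4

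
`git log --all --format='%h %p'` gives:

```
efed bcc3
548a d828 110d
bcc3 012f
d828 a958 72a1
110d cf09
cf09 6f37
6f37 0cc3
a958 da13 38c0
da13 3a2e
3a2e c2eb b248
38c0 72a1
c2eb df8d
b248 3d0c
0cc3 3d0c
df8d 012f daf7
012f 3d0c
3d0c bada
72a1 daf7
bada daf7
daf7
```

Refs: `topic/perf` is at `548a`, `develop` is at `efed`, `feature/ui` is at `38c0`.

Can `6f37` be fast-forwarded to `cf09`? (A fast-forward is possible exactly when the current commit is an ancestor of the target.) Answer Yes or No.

Yes

A fast-forward from 6f37 to cf09 is possible iff 6f37 is an ancestor of cf09.
Ancestors of cf09: {0cc3, 3d0c, 6f37, bada, cf09, daf7}.
6f37 is among them, so fast-forward is possible.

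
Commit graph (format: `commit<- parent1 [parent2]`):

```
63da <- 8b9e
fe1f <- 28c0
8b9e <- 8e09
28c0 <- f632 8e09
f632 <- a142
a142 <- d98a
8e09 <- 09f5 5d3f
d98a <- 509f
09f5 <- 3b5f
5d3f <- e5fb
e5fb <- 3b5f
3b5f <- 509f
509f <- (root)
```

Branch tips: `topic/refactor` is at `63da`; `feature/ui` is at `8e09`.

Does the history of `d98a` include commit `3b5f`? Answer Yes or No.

Ancestors of d98a: {509f, d98a}.
3b5f is not in that set, so it is not an ancestor of d98a.

No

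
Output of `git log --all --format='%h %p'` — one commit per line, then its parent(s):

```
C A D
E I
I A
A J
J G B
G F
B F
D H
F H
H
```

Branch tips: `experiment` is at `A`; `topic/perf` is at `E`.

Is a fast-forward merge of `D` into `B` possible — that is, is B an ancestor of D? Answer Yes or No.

No

A fast-forward from B to D is possible iff B is an ancestor of D.
Ancestors of D: {D, H}.
B is not among them, so fast-forward is not possible.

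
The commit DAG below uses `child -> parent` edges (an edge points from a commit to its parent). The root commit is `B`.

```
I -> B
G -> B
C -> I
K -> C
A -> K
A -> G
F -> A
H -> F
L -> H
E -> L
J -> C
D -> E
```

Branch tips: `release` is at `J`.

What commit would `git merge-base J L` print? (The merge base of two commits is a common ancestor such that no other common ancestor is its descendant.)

C

Ancestors of J: {B, C, I, J}.
Ancestors of L: {A, B, C, F, G, H, I, K, L}.
Common ancestors: {B, C, I}.
Among these, C is not an ancestor of any other common ancestor — it is the merge base.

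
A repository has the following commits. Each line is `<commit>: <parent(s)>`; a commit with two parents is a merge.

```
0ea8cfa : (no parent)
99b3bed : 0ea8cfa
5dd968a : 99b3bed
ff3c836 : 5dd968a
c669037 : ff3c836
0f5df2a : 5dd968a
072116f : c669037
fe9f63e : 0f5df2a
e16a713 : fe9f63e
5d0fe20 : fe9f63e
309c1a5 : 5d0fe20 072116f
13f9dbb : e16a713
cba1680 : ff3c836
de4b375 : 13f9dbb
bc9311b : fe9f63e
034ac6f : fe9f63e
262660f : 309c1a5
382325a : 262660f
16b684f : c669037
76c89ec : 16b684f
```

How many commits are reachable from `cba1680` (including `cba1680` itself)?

Walking parent pointers from cba1680: reachable set = {0ea8cfa, 5dd968a, 99b3bed, cba1680, ff3c836}.
That is 5 commits.

5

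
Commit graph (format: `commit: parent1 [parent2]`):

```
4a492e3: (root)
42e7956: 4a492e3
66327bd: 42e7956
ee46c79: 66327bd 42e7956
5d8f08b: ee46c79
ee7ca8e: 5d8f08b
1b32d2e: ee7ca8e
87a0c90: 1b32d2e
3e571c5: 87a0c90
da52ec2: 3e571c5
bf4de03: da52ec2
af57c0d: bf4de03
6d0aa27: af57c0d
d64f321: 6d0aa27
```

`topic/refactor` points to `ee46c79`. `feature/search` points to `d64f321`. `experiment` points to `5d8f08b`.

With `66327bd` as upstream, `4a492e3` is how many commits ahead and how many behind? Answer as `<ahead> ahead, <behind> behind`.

Reachable from 4a492e3: {4a492e3}.
Reachable from 66327bd: {42e7956, 4a492e3, 66327bd}.
Only in 4a492e3's history (ahead): {} — 0.
Only in 66327bd's history (behind): {42e7956, 66327bd} — 2.

0 ahead, 2 behind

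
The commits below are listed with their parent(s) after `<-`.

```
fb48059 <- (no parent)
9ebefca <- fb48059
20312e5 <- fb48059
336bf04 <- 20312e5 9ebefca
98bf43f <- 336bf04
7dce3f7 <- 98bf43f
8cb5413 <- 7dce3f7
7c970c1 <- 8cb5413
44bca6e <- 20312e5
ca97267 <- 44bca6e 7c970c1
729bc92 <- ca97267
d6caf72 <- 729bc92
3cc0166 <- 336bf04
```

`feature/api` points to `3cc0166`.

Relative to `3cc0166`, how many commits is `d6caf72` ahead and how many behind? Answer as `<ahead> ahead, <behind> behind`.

Reachable from d6caf72: {20312e5, 336bf04, 44bca6e, 729bc92, 7c970c1, 7dce3f7, 8cb5413, 98bf43f, 9ebefca, ca97267, d6caf72, fb48059}.
Reachable from 3cc0166: {20312e5, 336bf04, 3cc0166, 9ebefca, fb48059}.
Only in d6caf72's history (ahead): {44bca6e, 729bc92, 7c970c1, 7dce3f7, 8cb5413, 98bf43f, ca97267, d6caf72} — 8.
Only in 3cc0166's history (behind): {3cc0166} — 1.

8 ahead, 1 behind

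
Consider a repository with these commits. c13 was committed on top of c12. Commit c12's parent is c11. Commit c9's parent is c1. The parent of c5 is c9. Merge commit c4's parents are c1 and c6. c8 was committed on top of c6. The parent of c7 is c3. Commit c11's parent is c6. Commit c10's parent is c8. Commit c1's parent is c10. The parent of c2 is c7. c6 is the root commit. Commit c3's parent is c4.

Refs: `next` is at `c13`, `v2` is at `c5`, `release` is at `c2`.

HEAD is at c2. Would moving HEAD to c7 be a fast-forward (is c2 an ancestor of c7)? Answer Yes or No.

A fast-forward from c2 to c7 is possible iff c2 is an ancestor of c7.
Ancestors of c7: {c1, c10, c3, c4, c6, c7, c8}.
c2 is not among them, so fast-forward is not possible.

No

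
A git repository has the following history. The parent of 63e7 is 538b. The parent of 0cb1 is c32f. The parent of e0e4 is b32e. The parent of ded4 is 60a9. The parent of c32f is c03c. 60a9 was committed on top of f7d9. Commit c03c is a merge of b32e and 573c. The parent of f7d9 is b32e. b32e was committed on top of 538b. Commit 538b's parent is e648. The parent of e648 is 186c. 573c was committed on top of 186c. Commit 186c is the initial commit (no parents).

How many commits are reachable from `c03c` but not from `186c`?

Reachable from c03c: {186c, 538b, 573c, b32e, c03c, e648}.
Reachable from 186c: {186c}.
In c03c's history but not 186c's: {538b, 573c, b32e, c03c, e648} — 5 commits.

5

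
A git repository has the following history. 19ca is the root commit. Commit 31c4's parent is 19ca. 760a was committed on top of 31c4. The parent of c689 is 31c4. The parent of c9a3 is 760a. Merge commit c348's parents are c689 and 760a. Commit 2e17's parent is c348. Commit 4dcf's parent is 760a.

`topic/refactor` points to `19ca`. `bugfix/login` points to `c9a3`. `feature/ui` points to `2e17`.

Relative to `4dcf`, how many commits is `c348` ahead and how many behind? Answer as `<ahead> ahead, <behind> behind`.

2 ahead, 1 behind

Reachable from c348: {19ca, 31c4, 760a, c348, c689}.
Reachable from 4dcf: {19ca, 31c4, 4dcf, 760a}.
Only in c348's history (ahead): {c348, c689} — 2.
Only in 4dcf's history (behind): {4dcf} — 1.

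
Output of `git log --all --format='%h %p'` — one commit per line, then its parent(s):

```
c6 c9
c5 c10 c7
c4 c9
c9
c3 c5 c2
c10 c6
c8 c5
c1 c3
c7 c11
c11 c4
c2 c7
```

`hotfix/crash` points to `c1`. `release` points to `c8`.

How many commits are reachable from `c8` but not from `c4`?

Reachable from c8: {c10, c11, c4, c5, c6, c7, c8, c9}.
Reachable from c4: {c4, c9}.
In c8's history but not c4's: {c10, c11, c5, c6, c7, c8} — 6 commits.

6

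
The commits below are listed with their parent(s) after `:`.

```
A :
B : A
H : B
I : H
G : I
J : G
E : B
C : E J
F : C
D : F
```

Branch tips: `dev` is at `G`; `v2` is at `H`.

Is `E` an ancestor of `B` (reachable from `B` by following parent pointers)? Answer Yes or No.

No

Ancestors of B: {A, B}.
E is not in that set, so it is not an ancestor of B.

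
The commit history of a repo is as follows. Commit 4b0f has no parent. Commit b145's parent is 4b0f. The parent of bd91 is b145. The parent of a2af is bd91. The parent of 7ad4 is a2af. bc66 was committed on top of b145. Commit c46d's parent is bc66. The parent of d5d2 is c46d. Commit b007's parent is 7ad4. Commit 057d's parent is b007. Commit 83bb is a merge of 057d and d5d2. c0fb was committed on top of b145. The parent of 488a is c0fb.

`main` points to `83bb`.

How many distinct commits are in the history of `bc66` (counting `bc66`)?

3

Walking parent pointers from bc66: reachable set = {4b0f, b145, bc66}.
That is 3 commits.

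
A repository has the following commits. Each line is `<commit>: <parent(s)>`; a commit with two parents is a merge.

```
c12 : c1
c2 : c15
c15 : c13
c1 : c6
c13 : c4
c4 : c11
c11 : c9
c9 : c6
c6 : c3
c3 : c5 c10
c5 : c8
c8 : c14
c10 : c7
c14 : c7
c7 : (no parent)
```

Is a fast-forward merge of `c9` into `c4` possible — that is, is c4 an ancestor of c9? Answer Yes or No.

A fast-forward from c4 to c9 is possible iff c4 is an ancestor of c9.
Ancestors of c9: {c10, c14, c3, c5, c6, c7, c8, c9}.
c4 is not among them, so fast-forward is not possible.

No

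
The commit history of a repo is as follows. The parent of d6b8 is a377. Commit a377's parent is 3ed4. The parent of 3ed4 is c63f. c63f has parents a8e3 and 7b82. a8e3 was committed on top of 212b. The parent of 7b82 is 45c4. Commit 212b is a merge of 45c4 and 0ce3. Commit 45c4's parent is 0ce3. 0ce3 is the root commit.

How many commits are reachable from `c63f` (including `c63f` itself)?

6

Walking parent pointers from c63f: reachable set = {0ce3, 212b, 45c4, 7b82, a8e3, c63f}.
That is 6 commits.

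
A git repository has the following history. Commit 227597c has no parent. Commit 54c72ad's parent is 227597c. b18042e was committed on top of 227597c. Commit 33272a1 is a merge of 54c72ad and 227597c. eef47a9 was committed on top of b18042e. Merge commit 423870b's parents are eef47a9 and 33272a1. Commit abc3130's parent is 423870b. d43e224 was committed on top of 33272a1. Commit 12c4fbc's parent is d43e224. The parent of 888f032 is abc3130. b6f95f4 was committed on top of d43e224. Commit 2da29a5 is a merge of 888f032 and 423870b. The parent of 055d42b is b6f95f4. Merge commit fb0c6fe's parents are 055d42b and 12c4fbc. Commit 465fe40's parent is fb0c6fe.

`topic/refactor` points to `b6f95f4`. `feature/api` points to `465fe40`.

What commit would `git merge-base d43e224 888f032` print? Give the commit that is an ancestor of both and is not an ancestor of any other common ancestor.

33272a1

Ancestors of d43e224: {227597c, 33272a1, 54c72ad, d43e224}.
Ancestors of 888f032: {227597c, 33272a1, 423870b, 54c72ad, 888f032, abc3130, b18042e, eef47a9}.
Common ancestors: {227597c, 33272a1, 54c72ad}.
Among these, 33272a1 is not an ancestor of any other common ancestor — it is the merge base.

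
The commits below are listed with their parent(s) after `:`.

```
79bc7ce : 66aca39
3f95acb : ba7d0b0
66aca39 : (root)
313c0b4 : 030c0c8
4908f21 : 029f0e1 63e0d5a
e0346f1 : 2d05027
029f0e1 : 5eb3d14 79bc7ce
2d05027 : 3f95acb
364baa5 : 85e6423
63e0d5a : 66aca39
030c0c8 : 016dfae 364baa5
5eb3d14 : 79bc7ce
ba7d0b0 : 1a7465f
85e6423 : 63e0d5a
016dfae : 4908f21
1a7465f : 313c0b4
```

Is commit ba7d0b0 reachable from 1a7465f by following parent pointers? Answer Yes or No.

No

Ancestors of 1a7465f: {016dfae, 029f0e1, 030c0c8, 1a7465f, 313c0b4, 364baa5, 4908f21, 5eb3d14, 63e0d5a, 66aca39, 79bc7ce, 85e6423}.
ba7d0b0 is not in that set, so it is not an ancestor of 1a7465f.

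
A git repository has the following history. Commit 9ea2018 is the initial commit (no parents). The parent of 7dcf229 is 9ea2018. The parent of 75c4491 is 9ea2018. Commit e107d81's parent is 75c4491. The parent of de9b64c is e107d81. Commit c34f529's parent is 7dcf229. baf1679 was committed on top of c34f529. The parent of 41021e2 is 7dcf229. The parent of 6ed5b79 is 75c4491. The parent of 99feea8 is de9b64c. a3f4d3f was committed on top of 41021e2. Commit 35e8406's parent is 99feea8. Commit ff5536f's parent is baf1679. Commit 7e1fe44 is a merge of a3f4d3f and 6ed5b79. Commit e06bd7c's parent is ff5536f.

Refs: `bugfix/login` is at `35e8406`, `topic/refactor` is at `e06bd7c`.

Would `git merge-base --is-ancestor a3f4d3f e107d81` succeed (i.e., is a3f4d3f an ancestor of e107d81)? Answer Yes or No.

Ancestors of e107d81: {75c4491, 9ea2018, e107d81}.
a3f4d3f is not in that set, so it is not an ancestor of e107d81.

No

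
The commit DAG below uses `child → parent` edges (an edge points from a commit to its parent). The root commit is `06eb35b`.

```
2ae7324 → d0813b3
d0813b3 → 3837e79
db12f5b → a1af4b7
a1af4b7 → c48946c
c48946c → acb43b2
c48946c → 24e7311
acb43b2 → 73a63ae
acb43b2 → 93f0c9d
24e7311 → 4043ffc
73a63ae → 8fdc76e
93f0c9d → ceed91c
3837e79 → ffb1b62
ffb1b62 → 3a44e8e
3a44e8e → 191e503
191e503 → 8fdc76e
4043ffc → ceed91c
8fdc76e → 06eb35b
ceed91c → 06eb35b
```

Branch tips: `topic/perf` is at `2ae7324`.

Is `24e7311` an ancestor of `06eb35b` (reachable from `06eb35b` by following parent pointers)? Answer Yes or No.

No

Ancestors of 06eb35b: {06eb35b}.
24e7311 is not in that set, so it is not an ancestor of 06eb35b.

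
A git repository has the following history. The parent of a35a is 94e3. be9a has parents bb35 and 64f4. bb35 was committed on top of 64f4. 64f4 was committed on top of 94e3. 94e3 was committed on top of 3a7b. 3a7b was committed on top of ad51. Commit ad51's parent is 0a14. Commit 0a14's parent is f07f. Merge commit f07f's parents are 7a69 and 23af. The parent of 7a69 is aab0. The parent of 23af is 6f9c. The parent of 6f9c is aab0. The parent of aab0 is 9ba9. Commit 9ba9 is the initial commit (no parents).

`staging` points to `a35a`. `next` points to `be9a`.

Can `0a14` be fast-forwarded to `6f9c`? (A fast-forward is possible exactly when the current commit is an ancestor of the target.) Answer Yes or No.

A fast-forward from 0a14 to 6f9c is possible iff 0a14 is an ancestor of 6f9c.
Ancestors of 6f9c: {6f9c, 9ba9, aab0}.
0a14 is not among them, so fast-forward is not possible.

No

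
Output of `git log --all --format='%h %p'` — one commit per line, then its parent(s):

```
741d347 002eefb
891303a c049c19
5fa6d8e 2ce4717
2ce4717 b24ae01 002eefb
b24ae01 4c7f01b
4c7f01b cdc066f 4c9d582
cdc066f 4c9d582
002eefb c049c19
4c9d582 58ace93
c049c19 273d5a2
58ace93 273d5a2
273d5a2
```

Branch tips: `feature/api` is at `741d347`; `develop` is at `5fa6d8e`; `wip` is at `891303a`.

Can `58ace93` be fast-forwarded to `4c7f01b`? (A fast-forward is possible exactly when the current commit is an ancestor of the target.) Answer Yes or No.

A fast-forward from 58ace93 to 4c7f01b is possible iff 58ace93 is an ancestor of 4c7f01b.
Ancestors of 4c7f01b: {273d5a2, 4c7f01b, 4c9d582, 58ace93, cdc066f}.
58ace93 is among them, so fast-forward is possible.

Yes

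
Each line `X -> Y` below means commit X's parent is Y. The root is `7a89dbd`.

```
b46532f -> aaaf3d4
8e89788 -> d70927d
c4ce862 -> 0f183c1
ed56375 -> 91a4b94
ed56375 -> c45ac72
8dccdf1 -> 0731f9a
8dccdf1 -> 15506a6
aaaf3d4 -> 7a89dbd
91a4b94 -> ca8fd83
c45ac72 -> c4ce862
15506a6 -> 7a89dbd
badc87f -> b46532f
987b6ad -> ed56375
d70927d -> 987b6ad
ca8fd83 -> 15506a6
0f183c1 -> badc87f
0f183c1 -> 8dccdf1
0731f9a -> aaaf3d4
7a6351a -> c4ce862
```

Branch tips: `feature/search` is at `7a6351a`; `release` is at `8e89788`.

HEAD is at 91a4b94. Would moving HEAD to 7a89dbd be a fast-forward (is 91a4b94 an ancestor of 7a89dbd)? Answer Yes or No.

No

A fast-forward from 91a4b94 to 7a89dbd is possible iff 91a4b94 is an ancestor of 7a89dbd.
Ancestors of 7a89dbd: {7a89dbd}.
91a4b94 is not among them, so fast-forward is not possible.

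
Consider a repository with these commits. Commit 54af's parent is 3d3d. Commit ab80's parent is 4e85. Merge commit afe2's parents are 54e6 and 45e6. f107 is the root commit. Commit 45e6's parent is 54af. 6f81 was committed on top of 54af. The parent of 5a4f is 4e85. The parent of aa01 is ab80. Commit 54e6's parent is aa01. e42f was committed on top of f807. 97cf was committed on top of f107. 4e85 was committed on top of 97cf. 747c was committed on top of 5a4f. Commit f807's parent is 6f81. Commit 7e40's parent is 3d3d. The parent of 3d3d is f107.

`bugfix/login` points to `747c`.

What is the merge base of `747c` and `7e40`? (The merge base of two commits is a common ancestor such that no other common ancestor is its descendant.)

Ancestors of 747c: {4e85, 5a4f, 747c, 97cf, f107}.
Ancestors of 7e40: {3d3d, 7e40, f107}.
Common ancestors: {f107}.
The only common ancestor is f107, so it is the merge base.

f107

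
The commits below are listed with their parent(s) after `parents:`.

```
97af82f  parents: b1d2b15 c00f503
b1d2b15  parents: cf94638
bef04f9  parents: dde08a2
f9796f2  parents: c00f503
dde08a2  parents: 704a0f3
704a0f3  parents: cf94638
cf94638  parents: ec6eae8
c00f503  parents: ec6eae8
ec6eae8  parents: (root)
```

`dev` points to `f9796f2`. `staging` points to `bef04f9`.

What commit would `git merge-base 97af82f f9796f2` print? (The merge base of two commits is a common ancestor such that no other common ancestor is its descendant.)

c00f503

Ancestors of 97af82f: {97af82f, b1d2b15, c00f503, cf94638, ec6eae8}.
Ancestors of f9796f2: {c00f503, ec6eae8, f9796f2}.
Common ancestors: {c00f503, ec6eae8}.
Among these, c00f503 is not an ancestor of any other common ancestor — it is the merge base.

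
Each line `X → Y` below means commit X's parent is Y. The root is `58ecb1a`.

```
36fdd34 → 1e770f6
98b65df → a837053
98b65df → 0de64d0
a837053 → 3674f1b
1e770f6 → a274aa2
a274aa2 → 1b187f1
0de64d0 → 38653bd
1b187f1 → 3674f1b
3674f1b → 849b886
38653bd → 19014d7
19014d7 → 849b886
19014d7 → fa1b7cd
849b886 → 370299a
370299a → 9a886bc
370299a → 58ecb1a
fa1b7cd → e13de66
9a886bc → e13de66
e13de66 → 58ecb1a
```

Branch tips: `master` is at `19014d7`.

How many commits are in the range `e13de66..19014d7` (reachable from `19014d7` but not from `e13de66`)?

5

Reachable from 19014d7: {19014d7, 370299a, 58ecb1a, 849b886, 9a886bc, e13de66, fa1b7cd}.
Reachable from e13de66: {58ecb1a, e13de66}.
In 19014d7's history but not e13de66's: {19014d7, 370299a, 849b886, 9a886bc, fa1b7cd} — 5 commits.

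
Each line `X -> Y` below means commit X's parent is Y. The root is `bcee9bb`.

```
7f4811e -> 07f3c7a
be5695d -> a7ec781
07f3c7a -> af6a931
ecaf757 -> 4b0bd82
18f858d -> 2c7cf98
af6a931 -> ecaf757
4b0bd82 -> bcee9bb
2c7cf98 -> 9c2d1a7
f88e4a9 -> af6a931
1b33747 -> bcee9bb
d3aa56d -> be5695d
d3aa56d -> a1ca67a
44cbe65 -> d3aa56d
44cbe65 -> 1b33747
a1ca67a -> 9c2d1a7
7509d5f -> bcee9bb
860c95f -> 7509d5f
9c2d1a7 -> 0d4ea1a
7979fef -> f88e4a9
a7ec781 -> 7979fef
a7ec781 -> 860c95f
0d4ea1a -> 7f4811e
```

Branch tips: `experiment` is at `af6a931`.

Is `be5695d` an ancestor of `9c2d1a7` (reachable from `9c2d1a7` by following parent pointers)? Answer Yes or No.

Ancestors of 9c2d1a7: {07f3c7a, 0d4ea1a, 4b0bd82, 7f4811e, 9c2d1a7, af6a931, bcee9bb, ecaf757}.
be5695d is not in that set, so it is not an ancestor of 9c2d1a7.

No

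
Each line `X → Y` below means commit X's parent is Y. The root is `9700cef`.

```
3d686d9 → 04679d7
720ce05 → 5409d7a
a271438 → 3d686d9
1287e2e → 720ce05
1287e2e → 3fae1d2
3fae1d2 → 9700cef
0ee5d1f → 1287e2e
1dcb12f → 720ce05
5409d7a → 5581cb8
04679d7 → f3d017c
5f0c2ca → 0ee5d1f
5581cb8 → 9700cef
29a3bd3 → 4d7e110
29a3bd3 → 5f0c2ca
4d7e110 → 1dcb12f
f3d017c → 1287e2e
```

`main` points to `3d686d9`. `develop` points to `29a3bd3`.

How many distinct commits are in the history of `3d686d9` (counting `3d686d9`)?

9

Walking parent pointers from 3d686d9: reachable set = {04679d7, 1287e2e, 3d686d9, 3fae1d2, 5409d7a, 5581cb8, 720ce05, 9700cef, f3d017c}.
That is 9 commits.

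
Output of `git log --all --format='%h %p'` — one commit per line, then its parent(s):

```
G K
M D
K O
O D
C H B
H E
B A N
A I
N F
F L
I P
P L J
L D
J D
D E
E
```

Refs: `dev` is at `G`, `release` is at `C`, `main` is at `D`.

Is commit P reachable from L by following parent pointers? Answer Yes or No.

Ancestors of L: {D, E, L}.
P is not in that set, so it is not an ancestor of L.

No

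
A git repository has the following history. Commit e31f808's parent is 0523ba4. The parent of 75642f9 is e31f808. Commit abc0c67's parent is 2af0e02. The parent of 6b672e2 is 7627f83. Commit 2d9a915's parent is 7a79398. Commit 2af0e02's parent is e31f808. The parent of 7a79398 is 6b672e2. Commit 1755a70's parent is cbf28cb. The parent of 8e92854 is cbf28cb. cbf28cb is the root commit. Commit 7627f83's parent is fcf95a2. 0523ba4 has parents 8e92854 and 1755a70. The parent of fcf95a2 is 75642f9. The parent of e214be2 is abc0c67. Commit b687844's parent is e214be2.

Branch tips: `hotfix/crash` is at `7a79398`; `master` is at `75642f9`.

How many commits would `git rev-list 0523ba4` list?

Walking parent pointers from 0523ba4: reachable set = {0523ba4, 1755a70, 8e92854, cbf28cb}.
That is 4 commits.

4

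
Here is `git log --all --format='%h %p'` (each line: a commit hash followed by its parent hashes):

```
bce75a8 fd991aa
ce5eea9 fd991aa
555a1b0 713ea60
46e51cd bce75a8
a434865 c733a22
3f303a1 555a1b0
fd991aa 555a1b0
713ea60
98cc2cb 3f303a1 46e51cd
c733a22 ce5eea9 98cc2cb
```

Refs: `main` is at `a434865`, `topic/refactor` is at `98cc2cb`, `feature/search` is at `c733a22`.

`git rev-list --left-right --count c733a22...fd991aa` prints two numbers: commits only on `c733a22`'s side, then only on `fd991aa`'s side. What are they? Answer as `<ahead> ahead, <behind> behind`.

Reachable from c733a22: {3f303a1, 46e51cd, 555a1b0, 713ea60, 98cc2cb, bce75a8, c733a22, ce5eea9, fd991aa}.
Reachable from fd991aa: {555a1b0, 713ea60, fd991aa}.
Only in c733a22's history (ahead): {3f303a1, 46e51cd, 98cc2cb, bce75a8, c733a22, ce5eea9} — 6.
Only in fd991aa's history (behind): {} — 0.

6 ahead, 0 behind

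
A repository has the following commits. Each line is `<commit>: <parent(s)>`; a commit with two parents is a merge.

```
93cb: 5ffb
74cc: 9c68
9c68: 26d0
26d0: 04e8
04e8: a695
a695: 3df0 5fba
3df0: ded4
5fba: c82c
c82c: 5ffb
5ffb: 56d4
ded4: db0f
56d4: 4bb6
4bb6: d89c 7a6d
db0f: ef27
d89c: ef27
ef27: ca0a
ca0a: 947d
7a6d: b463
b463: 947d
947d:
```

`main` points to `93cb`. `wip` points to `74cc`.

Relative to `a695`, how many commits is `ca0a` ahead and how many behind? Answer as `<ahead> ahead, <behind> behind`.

Reachable from ca0a: {947d, ca0a}.
Reachable from a695: {3df0, 4bb6, 56d4, 5fba, 5ffb, 7a6d, 947d, a695, b463, c82c, ca0a, d89c, db0f, ded4, ef27}.
Only in ca0a's history (ahead): {} — 0.
Only in a695's history (behind): {3df0, 4bb6, 56d4, 5fba, 5ffb, 7a6d, a695, b463, c82c, d89c, db0f, ded4, ef27} — 13.

0 ahead, 13 behind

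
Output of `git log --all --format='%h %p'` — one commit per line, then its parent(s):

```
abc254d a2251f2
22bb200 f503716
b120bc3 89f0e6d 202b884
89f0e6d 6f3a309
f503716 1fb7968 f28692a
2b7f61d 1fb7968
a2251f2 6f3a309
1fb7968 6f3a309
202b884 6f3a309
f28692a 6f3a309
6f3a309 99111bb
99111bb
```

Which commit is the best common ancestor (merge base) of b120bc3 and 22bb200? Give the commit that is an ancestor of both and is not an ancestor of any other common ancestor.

Ancestors of b120bc3: {202b884, 6f3a309, 89f0e6d, 99111bb, b120bc3}.
Ancestors of 22bb200: {1fb7968, 22bb200, 6f3a309, 99111bb, f28692a, f503716}.
Common ancestors: {6f3a309, 99111bb}.
Among these, 6f3a309 is not an ancestor of any other common ancestor — it is the merge base.

6f3a309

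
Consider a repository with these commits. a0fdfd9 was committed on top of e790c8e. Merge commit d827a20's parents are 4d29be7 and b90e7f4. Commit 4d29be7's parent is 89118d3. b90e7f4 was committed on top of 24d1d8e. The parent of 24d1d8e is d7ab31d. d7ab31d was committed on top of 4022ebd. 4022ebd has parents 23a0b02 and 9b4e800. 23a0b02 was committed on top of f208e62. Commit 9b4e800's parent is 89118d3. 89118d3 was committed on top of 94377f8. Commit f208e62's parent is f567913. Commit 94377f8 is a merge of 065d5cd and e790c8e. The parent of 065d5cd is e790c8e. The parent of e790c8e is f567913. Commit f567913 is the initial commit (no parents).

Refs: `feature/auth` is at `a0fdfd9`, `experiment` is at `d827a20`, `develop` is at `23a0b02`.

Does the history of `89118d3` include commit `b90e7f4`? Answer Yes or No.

Ancestors of 89118d3: {065d5cd, 89118d3, 94377f8, e790c8e, f567913}.
b90e7f4 is not in that set, so it is not an ancestor of 89118d3.

No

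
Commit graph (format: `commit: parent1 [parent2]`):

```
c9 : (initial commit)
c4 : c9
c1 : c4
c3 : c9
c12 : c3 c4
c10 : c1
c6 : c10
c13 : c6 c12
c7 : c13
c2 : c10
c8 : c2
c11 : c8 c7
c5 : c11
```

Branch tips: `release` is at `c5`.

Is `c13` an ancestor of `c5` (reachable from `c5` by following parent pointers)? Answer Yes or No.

Yes

Ancestors of c5 (commits reachable by following parents): {c1, c10, c11, c12, c13, c2, c3, c4, c5, c6, c7, c8, c9}.
c13 is in that set, so it is an ancestor of c5.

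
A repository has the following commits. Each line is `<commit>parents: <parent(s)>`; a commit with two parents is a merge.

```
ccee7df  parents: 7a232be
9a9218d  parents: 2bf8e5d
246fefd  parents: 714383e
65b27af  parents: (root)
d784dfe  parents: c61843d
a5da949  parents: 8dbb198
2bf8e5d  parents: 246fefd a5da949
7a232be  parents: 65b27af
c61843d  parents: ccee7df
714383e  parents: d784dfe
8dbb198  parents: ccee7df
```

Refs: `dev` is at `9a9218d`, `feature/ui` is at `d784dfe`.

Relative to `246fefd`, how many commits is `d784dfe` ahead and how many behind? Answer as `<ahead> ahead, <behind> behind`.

0 ahead, 2 behind

Reachable from d784dfe: {65b27af, 7a232be, c61843d, ccee7df, d784dfe}.
Reachable from 246fefd: {246fefd, 65b27af, 714383e, 7a232be, c61843d, ccee7df, d784dfe}.
Only in d784dfe's history (ahead): {} — 0.
Only in 246fefd's history (behind): {246fefd, 714383e} — 2.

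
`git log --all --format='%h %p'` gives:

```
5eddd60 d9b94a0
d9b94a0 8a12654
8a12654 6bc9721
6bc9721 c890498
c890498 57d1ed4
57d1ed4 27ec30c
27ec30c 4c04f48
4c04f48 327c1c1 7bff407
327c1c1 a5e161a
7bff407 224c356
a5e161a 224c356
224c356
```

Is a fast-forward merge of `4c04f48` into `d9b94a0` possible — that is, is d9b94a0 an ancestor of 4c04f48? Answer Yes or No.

A fast-forward from d9b94a0 to 4c04f48 is possible iff d9b94a0 is an ancestor of 4c04f48.
Ancestors of 4c04f48: {224c356, 327c1c1, 4c04f48, 7bff407, a5e161a}.
d9b94a0 is not among them, so fast-forward is not possible.

No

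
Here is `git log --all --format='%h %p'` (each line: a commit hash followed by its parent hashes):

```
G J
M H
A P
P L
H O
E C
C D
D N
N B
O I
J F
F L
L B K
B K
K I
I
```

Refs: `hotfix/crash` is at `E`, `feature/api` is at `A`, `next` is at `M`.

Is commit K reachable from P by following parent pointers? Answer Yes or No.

Ancestors of P (commits reachable by following parents): {B, I, K, L, P}.
K is in that set, so it is an ancestor of P.

Yes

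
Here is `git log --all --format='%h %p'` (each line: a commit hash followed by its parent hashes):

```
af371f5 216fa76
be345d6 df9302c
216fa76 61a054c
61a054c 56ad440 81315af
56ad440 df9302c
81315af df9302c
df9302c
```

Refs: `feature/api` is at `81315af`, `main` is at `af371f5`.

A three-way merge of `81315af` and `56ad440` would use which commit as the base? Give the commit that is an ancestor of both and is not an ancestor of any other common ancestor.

df9302c

Ancestors of 81315af: {81315af, df9302c}.
Ancestors of 56ad440: {56ad440, df9302c}.
Common ancestors: {df9302c}.
The only common ancestor is df9302c, so it is the merge base.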